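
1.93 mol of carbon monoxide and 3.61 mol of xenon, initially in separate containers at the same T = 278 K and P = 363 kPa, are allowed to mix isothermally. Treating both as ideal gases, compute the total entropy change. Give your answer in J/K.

ΔS_mix = 29.8 J/K

Mole fractions: x_A = 1.93/5.54 = 0.348, x_B = 0.652.
ΔS_mix = −R(n_A ln x_A + n_B ln x_B) = −8.314 × (1.93 ln 0.348 + 3.61 ln 0.652) = 29.8 J/K.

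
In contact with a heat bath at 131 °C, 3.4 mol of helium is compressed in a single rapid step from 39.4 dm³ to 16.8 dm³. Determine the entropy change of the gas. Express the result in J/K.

Entropy is a state function, so ΔS_gas depends only on the end states.
For an isothermal ideal gas ΔS_gas = nR ln(V₂/V₁) = 3.4 × 8.314 × ln(16.8/39.4) = -24.1 J/K.

ΔS_gas = -24.1 J/K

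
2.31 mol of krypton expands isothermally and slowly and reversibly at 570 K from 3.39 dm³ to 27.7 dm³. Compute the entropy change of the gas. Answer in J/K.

ΔS_gas = 40.3 J/K

For an isothermal ideal gas ΔS_gas = nR ln(V₂/V₁) = 2.31 × 8.314 × ln(27.7/3.39) = 40.3 J/K.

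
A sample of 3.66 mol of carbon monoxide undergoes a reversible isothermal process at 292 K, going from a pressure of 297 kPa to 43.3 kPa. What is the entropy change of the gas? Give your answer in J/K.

ΔS_gas = 58.6 J/K

For an isothermal ideal gas ΔS_gas = nR ln(P₁/P₂) = 3.66 × 8.314 × ln(297/43.3) = 58.6 J/K.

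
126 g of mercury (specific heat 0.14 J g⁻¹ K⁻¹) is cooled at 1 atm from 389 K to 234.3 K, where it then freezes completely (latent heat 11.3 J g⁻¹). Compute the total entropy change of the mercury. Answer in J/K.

ΔS = -15 J/K

Cooling step: ΔS₁ = m c ln(T_tr/T_i) = 126 × 0.14 × ln(234.3/389) = -8.943 J/K.
Phase change: ΔS₂ = −mL/T_tr = −126 × 11.3 / 234.3 = -6.077 J/K.
ΔS_total = (-8.943) + (-6.077) = -15 J/K.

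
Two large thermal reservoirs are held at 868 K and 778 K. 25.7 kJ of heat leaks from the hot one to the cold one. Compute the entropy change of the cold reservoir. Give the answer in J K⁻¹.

The cold reservoir gains heat Q, so ΔS_cold = +Q/T_C = 25700/778 = 33 J/K.

ΔS_cold = 33 J/K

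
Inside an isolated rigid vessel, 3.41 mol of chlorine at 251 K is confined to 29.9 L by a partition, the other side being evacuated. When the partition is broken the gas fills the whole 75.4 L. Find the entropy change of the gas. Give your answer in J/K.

ΔS_gas = 26.2 J/K

For an ideal gas in free expansion Q = 0 and W = 0, so T is unchanged.
Entropy is a state function; using a reversible isothermal path, ΔS_gas = nR ln(V₂/V₁) = 3.41 × 8.314 × ln(75.4/29.9) = 26.2 J/K.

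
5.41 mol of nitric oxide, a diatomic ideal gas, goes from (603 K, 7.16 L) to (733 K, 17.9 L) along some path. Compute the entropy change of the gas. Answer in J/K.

Entropy is a state function: ΔS = nC_V ln(T₂/T₁) + nR ln(V₂/V₁), with C_V = 5R/2 = 20.79 J mol⁻¹ K⁻¹ for a diatomic ideal gas.
ΔS = 5.41 × [20.79 × ln(733/603) + 8.314 × ln(17.9/7.16)] = 63.2 J/K.

ΔS = 63.2 J/K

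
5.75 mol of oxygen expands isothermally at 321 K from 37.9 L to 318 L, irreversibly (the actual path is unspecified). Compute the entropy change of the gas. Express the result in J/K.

ΔS_gas = 102 J/K

Entropy is a state function, so ΔS_gas depends only on the end states.
For an isothermal ideal gas ΔS_gas = nR ln(V₂/V₁) = 5.75 × 8.314 × ln(318/37.9) = 102 J/K.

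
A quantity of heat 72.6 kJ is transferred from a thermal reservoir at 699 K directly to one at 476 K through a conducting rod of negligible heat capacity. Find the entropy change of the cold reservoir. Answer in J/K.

ΔS_cold = 153 J/K

The cold reservoir gains heat Q, so ΔS_cold = +Q/T_C = 72600/476 = 153 J/K.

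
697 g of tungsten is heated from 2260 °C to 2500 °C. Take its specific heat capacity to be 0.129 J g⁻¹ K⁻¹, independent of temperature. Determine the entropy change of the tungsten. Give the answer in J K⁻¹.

In kelvin: T₁ = 2533.15 K, T₂ = 2773.15 K. ΔS = ∫dQ_rev/T = m c ln(T₂/T₁) = 697 × 0.129 × ln(2773.15/2533.15) = 8.14 J/K.

ΔS = 8.14 J/K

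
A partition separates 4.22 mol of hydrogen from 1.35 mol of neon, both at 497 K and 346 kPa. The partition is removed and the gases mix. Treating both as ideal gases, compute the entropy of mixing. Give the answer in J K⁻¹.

ΔS_mix = 25.6 J/K

Mole fractions: x_A = 4.22/5.57 = 0.758, x_B = 0.242.
ΔS_mix = −R(n_A ln x_A + n_B ln x_B) = −8.314 × (4.22 ln 0.758 + 1.35 ln 0.242) = 25.6 J/K.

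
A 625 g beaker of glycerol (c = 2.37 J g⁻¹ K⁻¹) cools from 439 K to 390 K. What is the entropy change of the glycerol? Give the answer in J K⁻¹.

ΔS = -175 J/K

ΔS = ∫dQ_rev/T = m c ln(T₂/T₁) = 625 × 2.37 × ln(390/439) = -175 J/K.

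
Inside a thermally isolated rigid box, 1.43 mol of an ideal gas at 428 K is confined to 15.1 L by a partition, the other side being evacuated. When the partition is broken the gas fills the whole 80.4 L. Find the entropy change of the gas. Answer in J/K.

ΔS_gas = 19.9 J/K

No heat is exchanged and no work is done, so the ideal-gas temperature stays constant.
Entropy is a state function; using a reversible isothermal path, ΔS_gas = nR ln(V₂/V₁) = 1.43 × 8.314 × ln(80.4/15.1) = 19.9 J/K.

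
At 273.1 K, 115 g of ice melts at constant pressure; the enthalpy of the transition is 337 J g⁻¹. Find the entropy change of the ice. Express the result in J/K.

ΔS = 142 J/K

Heat absorbed by the substance: Q = mL = 115 × 337 = 38755 J.
At constant T, ΔS = Q_rev/T = 38755 / 273.1 = 142 J/K.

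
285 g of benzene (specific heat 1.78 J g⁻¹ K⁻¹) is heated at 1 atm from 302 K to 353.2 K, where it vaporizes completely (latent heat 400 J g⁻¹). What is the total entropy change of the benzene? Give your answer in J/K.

ΔS = 402 J/K

Warming step: ΔS₁ = m c ln(T_tr/T_i) = 285 × 1.78 × ln(353.2/302) = 79.45 J/K.
Phase change: ΔS₂ = +mL/T_tr = 285 × 400 / 353.2 = 322.8 J/K.
ΔS_total = (79.45) + (322.8) = 402 J/K.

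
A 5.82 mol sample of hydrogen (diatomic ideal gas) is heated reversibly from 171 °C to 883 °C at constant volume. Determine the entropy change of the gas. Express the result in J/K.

ΔS = 116 J/K

In kelvin: T₁ = 444.15 K, T₂ = 1156.15 K. At constant volume, ΔS = nC_V ln(T₂/T₁) with C_V = 5R/2 = 20.79 J mol⁻¹ K⁻¹.
ΔS = 5.82 × 20.79 × ln(1156.15/444.15) = 116 J/K.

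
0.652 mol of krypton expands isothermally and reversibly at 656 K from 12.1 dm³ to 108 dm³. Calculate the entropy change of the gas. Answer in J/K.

For an isothermal ideal gas ΔS_gas = nR ln(V₂/V₁) = 0.652 × 8.314 × ln(108/12.1) = 11.9 J/K.

ΔS_gas = 11.9 J/K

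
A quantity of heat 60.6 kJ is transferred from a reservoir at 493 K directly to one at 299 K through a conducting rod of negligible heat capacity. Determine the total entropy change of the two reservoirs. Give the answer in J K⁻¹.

ΔS_hot = −Q/T_H = −60600/493 = -122.9 J/K and ΔS_cold = +Q/T_C = 60600/299 = 202.7 J/K.
ΔS_total = -122.9 + 202.7 = 79.8 J/K, positive as the second law requires.

ΔS_total = 79.8 J/K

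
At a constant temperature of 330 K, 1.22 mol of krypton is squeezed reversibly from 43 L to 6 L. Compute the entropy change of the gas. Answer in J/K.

For an isothermal ideal gas ΔS_gas = nR ln(V₂/V₁) = 1.22 × 8.314 × ln(6/43) = -20 J/K.

ΔS_gas = -20 J/K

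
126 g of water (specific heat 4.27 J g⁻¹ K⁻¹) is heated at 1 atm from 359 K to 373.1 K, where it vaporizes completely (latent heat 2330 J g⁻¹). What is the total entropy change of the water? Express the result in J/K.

ΔS = 808 J/K

Warming step: ΔS₁ = m c ln(T_tr/T_i) = 126 × 4.27 × ln(373.1/359) = 20.73 J/K.
Phase change: ΔS₂ = +mL/T_tr = 126 × 2330 / 373.1 = 786.9 J/K.
ΔS_total = (20.73) + (786.9) = 808 J/K.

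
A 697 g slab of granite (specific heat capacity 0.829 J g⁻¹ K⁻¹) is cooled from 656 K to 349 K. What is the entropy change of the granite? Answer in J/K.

ΔS = ∫dQ_rev/T = m c ln(T₂/T₁) = 697 × 0.829 × ln(349/656) = -365 J/K.

ΔS = -365 J/K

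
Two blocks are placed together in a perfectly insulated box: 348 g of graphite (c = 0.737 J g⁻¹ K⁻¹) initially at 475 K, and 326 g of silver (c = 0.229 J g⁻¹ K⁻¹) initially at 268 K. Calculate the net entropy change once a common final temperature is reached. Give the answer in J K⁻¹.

Energy balance: T_f = (m₁c₁T₁ + m₂c₂T₂)/(m₁c₁ + m₂c₂) = 428.33 K.
ΔS₁ = m₁c₁ ln(T_f/T₁) = 256.476 × ln(428.33/475) = -26.524 J/K.
ΔS₂ = m₂c₂ ln(T_f/T₂) = 74.654 × ln(428.33/268) = 35.006 J/K.
ΔS_total = -26.524 + 35.006 = 8.48 J/K.

ΔS_total = 8.48 J/K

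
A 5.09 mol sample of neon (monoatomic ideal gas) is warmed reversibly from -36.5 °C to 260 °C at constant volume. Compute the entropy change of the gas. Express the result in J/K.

In kelvin: T₁ = 236.65 K, T₂ = 533.15 K. At constant volume, ΔS = nC_V ln(T₂/T₁) with C_V = 3R/2 = 12.47 J mol⁻¹ K⁻¹.
ΔS = 5.09 × 12.47 × ln(533.15/236.65) = 51.6 J/K.

ΔS = 51.6 J/K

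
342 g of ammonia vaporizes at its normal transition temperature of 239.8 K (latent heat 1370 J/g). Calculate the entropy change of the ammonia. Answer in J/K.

Heat absorbed by the substance: Q = mL = 342 × 1370 = 468540 J.
At constant T, ΔS = Q_rev/T = 468540 / 239.8 = 1950 J/K.

ΔS = 1950 J/K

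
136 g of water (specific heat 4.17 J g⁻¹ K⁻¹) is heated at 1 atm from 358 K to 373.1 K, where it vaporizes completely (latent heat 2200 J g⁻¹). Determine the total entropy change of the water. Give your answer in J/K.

ΔS = 825 J/K

Warming step: ΔS₁ = m c ln(T_tr/T_i) = 136 × 4.17 × ln(373.1/358) = 23.43 J/K.
Phase change: ΔS₂ = +mL/T_tr = 136 × 2200 / 373.1 = 801.9 J/K.
ΔS_total = (23.43) + (801.9) = 825 J/K.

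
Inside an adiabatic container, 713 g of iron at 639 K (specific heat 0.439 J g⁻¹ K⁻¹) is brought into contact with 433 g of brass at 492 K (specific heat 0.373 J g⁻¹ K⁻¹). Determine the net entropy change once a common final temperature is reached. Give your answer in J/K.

ΔS_total = 3.53 J/K

Energy balance: T_f = (m₁c₁T₁ + m₂c₂T₂)/(m₁c₁ + m₂c₂) = 588.97 K.
ΔS₁ = m₁c₁ ln(T_f/T₁) = 313.007 × ln(588.97/639) = -25.52 J/K.
ΔS₂ = m₂c₂ ln(T_f/T₂) = 161.509 × ln(588.97/492) = 29.05 J/K.
ΔS_total = -25.52 + 29.05 = 3.53 J/K.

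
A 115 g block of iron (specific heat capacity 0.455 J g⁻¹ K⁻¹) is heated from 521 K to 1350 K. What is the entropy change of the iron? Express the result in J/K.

ΔS = ∫dQ_rev/T = m c ln(T₂/T₁) = 115 × 0.455 × ln(1350/521) = 49.8 J/K.

ΔS = 49.8 J/K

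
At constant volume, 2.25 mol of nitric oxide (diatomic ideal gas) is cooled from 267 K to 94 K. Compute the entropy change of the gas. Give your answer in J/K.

ΔS = -48.8 J/K

At constant volume, ΔS = nC_V ln(T₂/T₁) with C_V = 5R/2 = 20.79 J mol⁻¹ K⁻¹.
ΔS = 2.25 × 20.79 × ln(94/267) = -48.8 J/K.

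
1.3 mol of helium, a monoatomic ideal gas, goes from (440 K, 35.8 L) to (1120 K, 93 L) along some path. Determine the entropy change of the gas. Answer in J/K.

ΔS = 25.5 J/K

Entropy is a state function: ΔS = nC_V ln(T₂/T₁) + nR ln(V₂/V₁), with C_V = 3R/2 = 12.47 J mol⁻¹ K⁻¹ for a monoatomic ideal gas.
ΔS = 1.3 × [12.47 × ln(1120/440) + 8.314 × ln(93/35.8)] = 25.5 J/K.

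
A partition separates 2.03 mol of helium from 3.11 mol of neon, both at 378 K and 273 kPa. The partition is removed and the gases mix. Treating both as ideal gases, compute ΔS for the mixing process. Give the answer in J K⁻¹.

ΔS_mix = 28.7 J/K

Mole fractions: x_A = 2.03/5.14 = 0.395, x_B = 0.605.
ΔS_mix = −R(n_A ln x_A + n_B ln x_B) = −8.314 × (2.03 ln 0.395 + 3.11 ln 0.605) = 28.7 J/K.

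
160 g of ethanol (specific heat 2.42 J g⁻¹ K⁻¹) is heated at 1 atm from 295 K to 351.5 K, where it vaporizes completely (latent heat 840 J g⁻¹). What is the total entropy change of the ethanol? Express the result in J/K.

Warming step: ΔS₁ = m c ln(T_tr/T_i) = 160 × 2.42 × ln(351.5/295) = 67.85 J/K.
Phase change: ΔS₂ = +mL/T_tr = 160 × 840 / 351.5 = 382.4 J/K.
ΔS_total = (67.85) + (382.4) = 450 J/K.

ΔS = 450 J/K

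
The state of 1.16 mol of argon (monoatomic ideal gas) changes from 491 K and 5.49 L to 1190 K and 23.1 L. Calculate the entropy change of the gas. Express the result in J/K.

ΔS = 26.7 J/K

Entropy is a state function: ΔS = nC_V ln(T₂/T₁) + nR ln(V₂/V₁), with C_V = 3R/2 = 12.47 J mol⁻¹ K⁻¹ for a monoatomic ideal gas.
ΔS = 1.16 × [12.47 × ln(1190/491) + 8.314 × ln(23.1/5.49)] = 26.7 J/K.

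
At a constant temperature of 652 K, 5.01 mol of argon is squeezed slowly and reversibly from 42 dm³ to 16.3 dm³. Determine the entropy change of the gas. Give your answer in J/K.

For an isothermal ideal gas ΔS_gas = nR ln(V₂/V₁) = 5.01 × 8.314 × ln(16.3/42) = -39.4 J/K.

ΔS_gas = -39.4 J/K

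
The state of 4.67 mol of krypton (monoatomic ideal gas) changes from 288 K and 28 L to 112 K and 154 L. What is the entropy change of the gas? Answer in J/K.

ΔS = 11.2 J/K

Entropy is a state function: ΔS = nC_V ln(T₂/T₁) + nR ln(V₂/V₁), with C_V = 3R/2 = 12.47 J mol⁻¹ K⁻¹ for a monoatomic ideal gas.
ΔS = 4.67 × [12.47 × ln(112/288) + 8.314 × ln(154/28)] = 11.2 J/K.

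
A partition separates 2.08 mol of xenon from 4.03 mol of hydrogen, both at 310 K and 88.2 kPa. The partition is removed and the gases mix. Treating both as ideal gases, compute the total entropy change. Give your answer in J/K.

Mole fractions: x_A = 2.08/6.11 = 0.34, x_B = 0.66.
ΔS_mix = −R(n_A ln x_A + n_B ln x_B) = −8.314 × (2.08 ln 0.34 + 4.03 ln 0.66) = 32.6 J/K.

ΔS_mix = 32.6 J/K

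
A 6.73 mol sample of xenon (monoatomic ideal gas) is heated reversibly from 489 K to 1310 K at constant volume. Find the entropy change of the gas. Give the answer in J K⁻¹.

ΔS = 82.7 J/K

At constant volume, ΔS = nC_V ln(T₂/T₁) with C_V = 3R/2 = 12.47 J mol⁻¹ K⁻¹.
ΔS = 6.73 × 12.47 × ln(1310/489) = 82.7 J/K.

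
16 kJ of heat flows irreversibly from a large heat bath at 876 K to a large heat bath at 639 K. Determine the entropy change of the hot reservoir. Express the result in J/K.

The hot reservoir loses heat Q, so ΔS_hot = −Q/T_H = −16000/876 = -18.3 J/K.

ΔS_hot = -18.3 J/K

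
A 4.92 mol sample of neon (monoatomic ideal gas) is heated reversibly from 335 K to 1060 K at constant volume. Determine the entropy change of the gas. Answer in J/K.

ΔS = 70.7 J/K

At constant volume, ΔS = nC_V ln(T₂/T₁) with C_V = 3R/2 = 12.47 J mol⁻¹ K⁻¹.
ΔS = 4.92 × 12.47 × ln(1060/335) = 70.7 J/K.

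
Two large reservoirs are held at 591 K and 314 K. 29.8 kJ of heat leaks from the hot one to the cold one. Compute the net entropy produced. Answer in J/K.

ΔS_total = 44.5 J/K

ΔS_hot = −Q/T_H = −29800/591 = -50.42 J/K and ΔS_cold = +Q/T_C = 29800/314 = 94.9 J/K.
ΔS_total = -50.42 + 94.9 = 44.5 J/K, positive as the second law requires.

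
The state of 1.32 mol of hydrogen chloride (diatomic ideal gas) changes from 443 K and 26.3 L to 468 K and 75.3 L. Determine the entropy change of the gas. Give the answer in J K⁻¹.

ΔS = 13.1 J/K

Entropy is a state function: ΔS = nC_V ln(T₂/T₁) + nR ln(V₂/V₁), with C_V = 5R/2 = 20.79 J mol⁻¹ K⁻¹ for a diatomic ideal gas.
ΔS = 1.32 × [20.79 × ln(468/443) + 8.314 × ln(75.3/26.3)] = 13.1 J/K.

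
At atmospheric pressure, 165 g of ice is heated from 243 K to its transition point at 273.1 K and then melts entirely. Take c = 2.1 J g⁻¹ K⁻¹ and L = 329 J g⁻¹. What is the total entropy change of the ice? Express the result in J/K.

ΔS = 239 J/K

Warming step: ΔS₁ = m c ln(T_tr/T_i) = 165 × 2.1 × ln(273.1/243) = 40.46 J/K.
Phase change: ΔS₂ = +mL/T_tr = 165 × 329 / 273.1 = 198.8 J/K.
ΔS_total = (40.46) + (198.8) = 239 J/K.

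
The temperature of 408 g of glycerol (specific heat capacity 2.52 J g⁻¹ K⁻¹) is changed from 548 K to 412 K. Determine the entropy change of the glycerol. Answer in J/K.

ΔS = -293 J/K

ΔS = ∫dQ_rev/T = m c ln(T₂/T₁) = 408 × 2.52 × ln(412/548) = -293 J/K.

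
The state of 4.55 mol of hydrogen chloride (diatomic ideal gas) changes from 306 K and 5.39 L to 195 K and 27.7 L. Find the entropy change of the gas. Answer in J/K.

Entropy is a state function: ΔS = nC_V ln(T₂/T₁) + nR ln(V₂/V₁), with C_V = 5R/2 = 20.79 J mol⁻¹ K⁻¹ for a diatomic ideal gas.
ΔS = 4.55 × [20.79 × ln(195/306) + 8.314 × ln(27.7/5.39)] = 19.3 J/K.

ΔS = 19.3 J/K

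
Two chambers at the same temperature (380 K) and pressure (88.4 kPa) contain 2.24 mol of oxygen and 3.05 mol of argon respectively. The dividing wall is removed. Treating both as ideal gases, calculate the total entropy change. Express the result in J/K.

ΔS_mix = 30 J/K

Mole fractions: x_A = 2.24/5.29 = 0.423, x_B = 0.577.
ΔS_mix = −R(n_A ln x_A + n_B ln x_B) = −8.314 × (2.24 ln 0.423 + 3.05 ln 0.577) = 30 J/K.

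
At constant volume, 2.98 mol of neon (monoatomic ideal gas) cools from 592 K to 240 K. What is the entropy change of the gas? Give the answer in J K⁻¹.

ΔS = -33.6 J/K

At constant volume, ΔS = nC_V ln(T₂/T₁) with C_V = 3R/2 = 12.47 J mol⁻¹ K⁻¹.
ΔS = 2.98 × 12.47 × ln(240/592) = -33.6 J/K.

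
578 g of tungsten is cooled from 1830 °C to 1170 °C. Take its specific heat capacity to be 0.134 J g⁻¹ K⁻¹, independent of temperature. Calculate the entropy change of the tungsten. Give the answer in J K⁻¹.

In kelvin: T₁ = 2103.15 K, T₂ = 1443.15 K. ΔS = ∫dQ_rev/T = m c ln(T₂/T₁) = 578 × 0.134 × ln(1443.15/2103.15) = -29.2 J/K.

ΔS = -29.2 J/K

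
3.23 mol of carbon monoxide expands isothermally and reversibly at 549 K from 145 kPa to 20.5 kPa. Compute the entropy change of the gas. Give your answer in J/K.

For an isothermal ideal gas ΔS_gas = nR ln(P₁/P₂) = 3.23 × 8.314 × ln(145/20.5) = 52.5 J/K.

ΔS_gas = 52.5 J/K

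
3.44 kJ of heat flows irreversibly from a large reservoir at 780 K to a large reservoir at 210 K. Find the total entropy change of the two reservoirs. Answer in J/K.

ΔS_hot = −Q/T_H = −3440/780 = -4.41 J/K and ΔS_cold = +Q/T_C = 3440/210 = 16.38 J/K.
ΔS_total = -4.41 + 16.38 = 12 J/K, positive as the second law requires.

ΔS_total = 12 J/K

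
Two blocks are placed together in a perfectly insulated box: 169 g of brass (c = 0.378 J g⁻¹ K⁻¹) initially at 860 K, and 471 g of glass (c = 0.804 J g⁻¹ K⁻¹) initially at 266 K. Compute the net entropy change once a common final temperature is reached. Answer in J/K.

Energy balance: T_f = (m₁c₁T₁ + m₂c₂T₂)/(m₁c₁ + m₂c₂) = 351.74 K.
ΔS₁ = m₁c₁ ln(T_f/T₁) = 63.882 × ln(351.74/860) = -57.11 J/K.
ΔS₂ = m₂c₂ ln(T_f/T₂) = 378.684 × ln(351.74/266) = 105.8 J/K.
ΔS_total = -57.11 + 105.8 = 48.7 J/K.

ΔS_total = 48.7 J/K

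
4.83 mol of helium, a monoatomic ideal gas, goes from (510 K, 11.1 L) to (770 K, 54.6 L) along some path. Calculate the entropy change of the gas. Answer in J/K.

Entropy is a state function: ΔS = nC_V ln(T₂/T₁) + nR ln(V₂/V₁), with C_V = 3R/2 = 12.47 J mol⁻¹ K⁻¹ for a monoatomic ideal gas.
ΔS = 4.83 × [12.47 × ln(770/510) + 8.314 × ln(54.6/11.1)] = 88.8 J/K.

ΔS = 88.8 J/K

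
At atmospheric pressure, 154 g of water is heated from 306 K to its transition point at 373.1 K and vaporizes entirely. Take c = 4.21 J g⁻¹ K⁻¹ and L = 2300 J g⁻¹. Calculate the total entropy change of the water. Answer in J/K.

ΔS = 1080 J/K

Warming step: ΔS₁ = m c ln(T_tr/T_i) = 154 × 4.21 × ln(373.1/306) = 128.5 J/K.
Phase change: ΔS₂ = +mL/T_tr = 154 × 2300 / 373.1 = 949.3 J/K.
ΔS_total = (128.5) + (949.3) = 1080 J/K.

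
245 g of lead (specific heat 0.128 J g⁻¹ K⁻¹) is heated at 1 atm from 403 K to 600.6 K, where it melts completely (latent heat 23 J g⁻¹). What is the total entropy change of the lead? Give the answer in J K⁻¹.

ΔS = 21.9 J/K

Warming step: ΔS₁ = m c ln(T_tr/T_i) = 245 × 0.128 × ln(600.6/403) = 12.51 J/K.
Phase change: ΔS₂ = +mL/T_tr = 245 × 23 / 600.6 = 9.382 J/K.
ΔS_total = (12.51) + (9.382) = 21.9 J/K.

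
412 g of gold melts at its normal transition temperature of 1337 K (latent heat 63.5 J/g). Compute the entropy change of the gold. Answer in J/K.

Heat absorbed by the substance: Q = mL = 412 × 63.5 = 26162 J.
At constant T, ΔS = Q_rev/T = 26162 / 1337 = 19.6 J/K.

ΔS = 19.6 J/K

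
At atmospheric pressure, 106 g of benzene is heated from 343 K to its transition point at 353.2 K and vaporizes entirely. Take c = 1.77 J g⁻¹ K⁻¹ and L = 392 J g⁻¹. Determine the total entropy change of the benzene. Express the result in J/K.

ΔS = 123 J/K

Warming step: ΔS₁ = m c ln(T_tr/T_i) = 106 × 1.77 × ln(353.2/343) = 5.498 J/K.
Phase change: ΔS₂ = +mL/T_tr = 106 × 392 / 353.2 = 117.6 J/K.
ΔS_total = (5.498) + (117.6) = 123 J/K.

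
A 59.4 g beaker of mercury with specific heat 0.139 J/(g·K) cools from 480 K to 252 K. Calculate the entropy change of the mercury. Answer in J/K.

ΔS = ∫dQ_rev/T = m c ln(T₂/T₁) = 59.4 × 0.139 × ln(252/480) = -5.32 J/K.

ΔS = -5.32 J/K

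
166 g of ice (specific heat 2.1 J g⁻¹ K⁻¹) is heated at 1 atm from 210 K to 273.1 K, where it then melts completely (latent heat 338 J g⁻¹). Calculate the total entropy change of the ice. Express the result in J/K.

Warming step: ΔS₁ = m c ln(T_tr/T_i) = 166 × 2.1 × ln(273.1/210) = 91.59 J/K.
Phase change: ΔS₂ = +mL/T_tr = 166 × 338 / 273.1 = 205.4 J/K.
ΔS_total = (91.59) + (205.4) = 297 J/K.

ΔS = 297 J/K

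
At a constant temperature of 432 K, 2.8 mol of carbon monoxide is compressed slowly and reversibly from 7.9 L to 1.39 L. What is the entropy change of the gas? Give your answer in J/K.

For an isothermal ideal gas ΔS_gas = nR ln(V₂/V₁) = 2.8 × 8.314 × ln(1.39/7.9) = -40.4 J/K.

ΔS_gas = -40.4 J/K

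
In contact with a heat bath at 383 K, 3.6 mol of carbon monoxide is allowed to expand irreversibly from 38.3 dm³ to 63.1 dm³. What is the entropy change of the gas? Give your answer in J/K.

ΔS_gas = 14.9 J/K

Entropy is a state function, so ΔS_gas depends only on the end states.
For an isothermal ideal gas ΔS_gas = nR ln(V₂/V₁) = 3.6 × 8.314 × ln(63.1/38.3) = 14.9 J/K.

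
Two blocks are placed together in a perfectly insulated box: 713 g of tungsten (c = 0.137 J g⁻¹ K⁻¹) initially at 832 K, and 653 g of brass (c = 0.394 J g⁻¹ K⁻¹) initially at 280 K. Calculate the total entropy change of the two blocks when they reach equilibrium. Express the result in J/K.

Energy balance: T_f = (m₁c₁T₁ + m₂c₂T₂)/(m₁c₁ + m₂c₂) = 431.9 K.
ΔS₁ = m₁c₁ ln(T_f/T₁) = 97.681 × ln(431.9/832) = -64.04 J/K.
ΔS₂ = m₂c₂ ln(T_f/T₂) = 257.282 × ln(431.9/280) = 111.5 J/K.
ΔS_total = -64.04 + 111.5 = 47.5 J/K.

ΔS_total = 47.5 J/K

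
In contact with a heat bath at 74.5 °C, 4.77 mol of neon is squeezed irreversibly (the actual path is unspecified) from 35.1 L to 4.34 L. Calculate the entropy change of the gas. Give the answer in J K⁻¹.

ΔS_gas = -82.9 J/K

Entropy is a state function, so ΔS_gas depends only on the end states.
For an isothermal ideal gas ΔS_gas = nR ln(V₂/V₁) = 4.77 × 8.314 × ln(4.34/35.1) = -82.9 J/K.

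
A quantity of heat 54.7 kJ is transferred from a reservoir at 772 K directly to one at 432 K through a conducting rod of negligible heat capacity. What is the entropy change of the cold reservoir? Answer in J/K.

The cold reservoir gains heat Q, so ΔS_cold = +Q/T_C = 54700/432 = 127 J/K.

ΔS_cold = 127 J/K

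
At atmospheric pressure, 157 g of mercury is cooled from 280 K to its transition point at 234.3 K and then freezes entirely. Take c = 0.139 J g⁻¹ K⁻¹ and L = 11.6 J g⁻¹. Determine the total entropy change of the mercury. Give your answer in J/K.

Cooling step: ΔS₁ = m c ln(T_tr/T_i) = 157 × 0.139 × ln(234.3/280) = -3.889 J/K.
Phase change: ΔS₂ = −mL/T_tr = −157 × 11.6 / 234.3 = -7.773 J/K.
ΔS_total = (-3.889) + (-7.773) = -11.7 J/K.

ΔS = -11.7 J/K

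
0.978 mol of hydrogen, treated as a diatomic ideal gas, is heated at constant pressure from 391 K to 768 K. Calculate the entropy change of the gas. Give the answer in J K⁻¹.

ΔS = 19.2 J/K

At constant pressure, ΔS = nC_p ln(T₂/T₁) with C_p = 7R/2 = 29.1 J mol⁻¹ K⁻¹.
ΔS = 0.978 × 29.1 × ln(768/391) = 19.2 J/K.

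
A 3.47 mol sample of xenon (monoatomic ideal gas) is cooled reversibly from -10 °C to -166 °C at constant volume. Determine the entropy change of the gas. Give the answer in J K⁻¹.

ΔS = -38.9 J/K

In kelvin: T₁ = 263.15 K, T₂ = 107.15 K. At constant volume, ΔS = nC_V ln(T₂/T₁) with C_V = 3R/2 = 12.47 J mol⁻¹ K⁻¹.
ΔS = 3.47 × 12.47 × ln(107.15/263.15) = -38.9 J/K.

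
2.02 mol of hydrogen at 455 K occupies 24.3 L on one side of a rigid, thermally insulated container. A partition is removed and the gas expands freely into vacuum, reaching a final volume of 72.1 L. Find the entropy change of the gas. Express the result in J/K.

For an ideal gas in free expansion Q = 0 and W = 0, so T is unchanged.
Entropy is a state function; using a reversible isothermal path, ΔS_gas = nR ln(V₂/V₁) = 2.02 × 8.314 × ln(72.1/24.3) = 18.3 J/K.

ΔS_gas = 18.3 J/K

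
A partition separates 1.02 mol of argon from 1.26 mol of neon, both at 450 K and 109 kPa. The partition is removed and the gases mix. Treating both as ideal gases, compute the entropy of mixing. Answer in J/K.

ΔS_mix = 13 J/K

Mole fractions: x_A = 1.02/2.28 = 0.447, x_B = 0.553.
ΔS_mix = −R(n_A ln x_A + n_B ln x_B) = −8.314 × (1.02 ln 0.447 + 1.26 ln 0.553) = 13 J/K.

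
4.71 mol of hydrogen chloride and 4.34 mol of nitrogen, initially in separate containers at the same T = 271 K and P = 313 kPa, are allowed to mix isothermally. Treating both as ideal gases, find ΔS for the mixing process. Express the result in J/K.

ΔS_mix = 52.1 J/K

Mole fractions: x_A = 4.71/9.05 = 0.52, x_B = 0.48.
ΔS_mix = −R(n_A ln x_A + n_B ln x_B) = −8.314 × (4.71 ln 0.52 + 4.34 ln 0.48) = 52.1 J/K.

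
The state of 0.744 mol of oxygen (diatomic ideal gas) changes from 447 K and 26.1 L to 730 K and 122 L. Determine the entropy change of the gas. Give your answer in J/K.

Entropy is a state function: ΔS = nC_V ln(T₂/T₁) + nR ln(V₂/V₁), with C_V = 5R/2 = 20.79 J mol⁻¹ K⁻¹ for a diatomic ideal gas.
ΔS = 0.744 × [20.79 × ln(730/447) + 8.314 × ln(122/26.1)] = 17.1 J/K.

ΔS = 17.1 J/K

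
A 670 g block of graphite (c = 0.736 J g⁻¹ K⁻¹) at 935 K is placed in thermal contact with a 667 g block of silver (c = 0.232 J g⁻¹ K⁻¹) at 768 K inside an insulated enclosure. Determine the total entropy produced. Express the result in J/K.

Energy balance: T_f = (m₁c₁T₁ + m₂c₂T₂)/(m₁c₁ + m₂c₂) = 895.11 K.
ΔS₁ = m₁c₁ ln(T_f/T₁) = 493.12 × ln(895.11/935) = -21.5 J/K.
ΔS₂ = m₂c₂ ln(T_f/T₂) = 154.744 × ln(895.11/768) = 23.7 J/K.
ΔS_total = -21.5 + 23.7 = 2.2 J/K.

ΔS_total = 2.2 J/K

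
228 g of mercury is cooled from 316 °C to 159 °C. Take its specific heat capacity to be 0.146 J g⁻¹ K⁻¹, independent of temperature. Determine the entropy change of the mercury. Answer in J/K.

ΔS = -10.3 J/K

In kelvin: T₁ = 589.15 K, T₂ = 432.15 K. ΔS = ∫dQ_rev/T = m c ln(T₂/T₁) = 228 × 0.146 × ln(432.15/589.15) = -10.3 J/K.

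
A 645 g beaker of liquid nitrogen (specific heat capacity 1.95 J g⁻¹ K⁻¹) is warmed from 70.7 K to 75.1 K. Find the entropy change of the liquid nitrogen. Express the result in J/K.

ΔS = 75.9 J/K

ΔS = ∫dQ_rev/T = m c ln(T₂/T₁) = 645 × 1.95 × ln(75.1/70.7) = 75.9 J/K.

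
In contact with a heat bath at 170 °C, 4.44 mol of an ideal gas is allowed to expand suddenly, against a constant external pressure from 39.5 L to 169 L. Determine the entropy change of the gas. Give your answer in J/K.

Entropy is a state function, so ΔS_gas depends only on the end states.
For an isothermal ideal gas ΔS_gas = nR ln(V₂/V₁) = 4.44 × 8.314 × ln(169/39.5) = 53.7 J/K.

ΔS_gas = 53.7 J/K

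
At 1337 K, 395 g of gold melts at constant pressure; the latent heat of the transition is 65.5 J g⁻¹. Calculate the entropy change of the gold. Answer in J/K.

Heat absorbed by the substance: Q = mL = 395 × 65.5 = 25872.5 J.
At constant T, ΔS = Q_rev/T = 25872.5 / 1337 = 19.4 J/K.

ΔS = 19.4 J/K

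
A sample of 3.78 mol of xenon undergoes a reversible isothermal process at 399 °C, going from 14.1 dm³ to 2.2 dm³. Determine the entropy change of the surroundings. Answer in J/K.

ΔS_surr = 58.4 J/K

For an isothermal ideal gas ΔS_gas = nR ln(V₂/V₁) = 3.78 × 8.314 × ln(2.2/14.1) = -58.4 J/K.
The process is reversible, so ΔS_surr = −ΔS_gas = 58.4 J/K and ΔS_universe = 0.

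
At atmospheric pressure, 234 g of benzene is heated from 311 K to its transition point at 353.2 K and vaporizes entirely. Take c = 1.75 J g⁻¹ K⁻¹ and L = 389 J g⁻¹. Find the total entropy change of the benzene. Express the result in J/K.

ΔS = 310 J/K

Warming step: ΔS₁ = m c ln(T_tr/T_i) = 234 × 1.75 × ln(353.2/311) = 52.11 J/K.
Phase change: ΔS₂ = +mL/T_tr = 234 × 389 / 353.2 = 257.7 J/K.
ΔS_total = (52.11) + (257.7) = 310 J/K.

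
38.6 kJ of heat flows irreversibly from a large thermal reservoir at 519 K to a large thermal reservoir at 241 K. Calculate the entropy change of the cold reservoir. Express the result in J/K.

ΔS_cold = 160 J/K

The cold reservoir gains heat Q, so ΔS_cold = +Q/T_C = 38600/241 = 160 J/K.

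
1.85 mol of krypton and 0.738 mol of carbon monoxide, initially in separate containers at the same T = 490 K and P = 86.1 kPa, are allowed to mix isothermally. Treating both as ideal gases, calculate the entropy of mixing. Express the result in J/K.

Mole fractions: x_A = 1.85/2.59 = 0.715, x_B = 0.285.
ΔS_mix = −R(n_A ln x_A + n_B ln x_B) = −8.314 × (1.85 ln 0.715 + 0.738 ln 0.285) = 12.9 J/K.

ΔS_mix = 12.9 J/K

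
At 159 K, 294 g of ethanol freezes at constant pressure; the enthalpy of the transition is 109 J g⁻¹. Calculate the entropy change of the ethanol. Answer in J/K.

ΔS = -202 J/K

Heat released by the substance: Q = −mL = −294 × 109 = −32046 J.
At constant T, ΔS = Q_rev/T = −32046 / 159 = -202 J/K.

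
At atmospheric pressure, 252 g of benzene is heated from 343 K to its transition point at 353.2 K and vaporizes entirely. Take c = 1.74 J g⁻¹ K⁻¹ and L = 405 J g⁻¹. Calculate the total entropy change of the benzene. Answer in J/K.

ΔS = 302 J/K

Warming step: ΔS₁ = m c ln(T_tr/T_i) = 252 × 1.74 × ln(353.2/343) = 12.85 J/K.
Phase change: ΔS₂ = +mL/T_tr = 252 × 405 / 353.2 = 289 J/K.
ΔS_total = (12.85) + (289) = 302 J/K.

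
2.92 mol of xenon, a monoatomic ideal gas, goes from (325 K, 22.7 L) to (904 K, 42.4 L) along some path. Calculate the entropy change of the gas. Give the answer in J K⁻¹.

ΔS = 52.4 J/K

Entropy is a state function: ΔS = nC_V ln(T₂/T₁) + nR ln(V₂/V₁), with C_V = 3R/2 = 12.47 J mol⁻¹ K⁻¹ for a monoatomic ideal gas.
ΔS = 2.92 × [12.47 × ln(904/325) + 8.314 × ln(42.4/22.7)] = 52.4 J/K.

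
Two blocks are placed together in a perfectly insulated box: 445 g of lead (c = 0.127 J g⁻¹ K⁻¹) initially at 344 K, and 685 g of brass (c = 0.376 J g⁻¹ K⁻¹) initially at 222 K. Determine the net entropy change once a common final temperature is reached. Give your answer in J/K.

Energy balance: T_f = (m₁c₁T₁ + m₂c₂T₂)/(m₁c₁ + m₂c₂) = 243.95 K.
ΔS₁ = m₁c₁ ln(T_f/T₁) = 56.515 × ln(243.95/344) = -19.422 J/K.
ΔS₂ = m₂c₂ ln(T_f/T₂) = 257.56 × ln(243.95/222) = 24.287 J/K.
ΔS_total = -19.422 + 24.287 = 4.86 J/K.

ΔS_total = 4.86 J/K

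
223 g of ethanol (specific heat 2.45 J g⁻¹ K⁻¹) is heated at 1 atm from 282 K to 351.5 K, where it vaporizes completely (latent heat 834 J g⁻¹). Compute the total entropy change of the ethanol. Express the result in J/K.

Warming step: ΔS₁ = m c ln(T_tr/T_i) = 223 × 2.45 × ln(351.5/282) = 120.36 J/K.
Phase change: ΔS₂ = +mL/T_tr = 223 × 834 / 351.5 = 529.11 J/K.
ΔS_total = (120.36) + (529.11) = 649 J/K.

ΔS = 649 J/K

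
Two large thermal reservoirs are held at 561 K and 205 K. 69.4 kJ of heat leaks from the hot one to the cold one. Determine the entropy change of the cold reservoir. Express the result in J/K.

ΔS_cold = 339 J/K

The cold reservoir gains heat Q, so ΔS_cold = +Q/T_C = 69400/205 = 339 J/K.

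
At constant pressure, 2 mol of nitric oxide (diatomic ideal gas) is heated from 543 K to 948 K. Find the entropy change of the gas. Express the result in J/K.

ΔS = 32.4 J/K

At constant pressure, ΔS = nC_p ln(T₂/T₁) with C_p = 7R/2 = 29.1 J mol⁻¹ K⁻¹.
ΔS = 2 × 29.1 × ln(948/543) = 32.4 J/K.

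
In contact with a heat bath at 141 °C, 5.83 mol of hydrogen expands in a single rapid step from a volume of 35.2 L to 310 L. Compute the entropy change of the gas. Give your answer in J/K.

Entropy is a state function, so ΔS_gas depends only on the end states.
For an isothermal ideal gas ΔS_gas = nR ln(V₂/V₁) = 5.83 × 8.314 × ln(310/35.2) = 105 J/K.

ΔS_gas = 105 J/K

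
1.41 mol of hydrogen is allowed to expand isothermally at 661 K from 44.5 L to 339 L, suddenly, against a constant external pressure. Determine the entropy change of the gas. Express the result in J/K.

Entropy is a state function, so ΔS_gas depends only on the end states.
For an isothermal ideal gas ΔS_gas = nR ln(V₂/V₁) = 1.41 × 8.314 × ln(339/44.5) = 23.8 J/K.

ΔS_gas = 23.8 J/K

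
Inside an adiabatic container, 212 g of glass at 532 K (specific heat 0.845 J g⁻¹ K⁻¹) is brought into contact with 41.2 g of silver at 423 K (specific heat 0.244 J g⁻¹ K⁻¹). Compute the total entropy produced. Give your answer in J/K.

Energy balance: T_f = (m₁c₁T₁ + m₂c₂T₂)/(m₁c₁ + m₂c₂) = 526.21 K.
ΔS₁ = m₁c₁ ln(T_f/T₁) = 179.14 × ln(526.21/532) = -1.961 J/K.
ΔS₂ = m₂c₂ ln(T_f/T₂) = 10.0528 × ln(526.21/423) = 2.195 J/K.
ΔS_total = -1.961 + 2.195 = 0.234 J/K.

ΔS_total = 0.234 J/K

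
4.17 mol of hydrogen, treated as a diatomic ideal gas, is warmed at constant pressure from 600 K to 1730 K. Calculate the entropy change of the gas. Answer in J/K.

ΔS = 128 J/K

At constant pressure, ΔS = nC_p ln(T₂/T₁) with C_p = 7R/2 = 29.1 J mol⁻¹ K⁻¹.
ΔS = 4.17 × 29.1 × ln(1730/600) = 128 J/K.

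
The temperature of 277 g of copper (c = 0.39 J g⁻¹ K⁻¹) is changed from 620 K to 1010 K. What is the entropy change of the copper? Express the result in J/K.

ΔS = ∫dQ_rev/T = m c ln(T₂/T₁) = 277 × 0.39 × ln(1010/620) = 52.7 J/K.

ΔS = 52.7 J/K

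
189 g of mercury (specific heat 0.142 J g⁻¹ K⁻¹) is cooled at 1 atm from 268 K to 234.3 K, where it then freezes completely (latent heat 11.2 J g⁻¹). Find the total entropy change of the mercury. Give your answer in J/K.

Cooling step: ΔS₁ = m c ln(T_tr/T_i) = 189 × 0.142 × ln(234.3/268) = -3.607 J/K.
Phase change: ΔS₂ = −mL/T_tr = −189 × 11.2 / 234.3 = -9.035 J/K.
ΔS_total = (-3.607) + (-9.035) = -12.6 J/K.

ΔS = -12.6 J/K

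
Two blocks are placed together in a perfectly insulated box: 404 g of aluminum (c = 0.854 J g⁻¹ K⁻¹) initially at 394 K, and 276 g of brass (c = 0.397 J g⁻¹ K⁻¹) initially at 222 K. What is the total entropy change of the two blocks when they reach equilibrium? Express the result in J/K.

Energy balance: T_f = (m₁c₁T₁ + m₂c₂T₂)/(m₁c₁ + m₂c₂) = 352.54 K.
ΔS₁ = m₁c₁ ln(T_f/T₁) = 345.016 × ln(352.54/394) = -38.36 J/K.
ΔS₂ = m₂c₂ ln(T_f/T₂) = 109.572 × ln(352.54/222) = 50.68 J/K.
ΔS_total = -38.36 + 50.68 = 12.3 J/K.

ΔS_total = 12.3 J/K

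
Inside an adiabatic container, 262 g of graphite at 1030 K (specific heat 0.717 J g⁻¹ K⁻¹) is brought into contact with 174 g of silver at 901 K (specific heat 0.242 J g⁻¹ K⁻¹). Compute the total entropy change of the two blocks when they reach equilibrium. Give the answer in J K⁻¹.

Energy balance: T_f = (m₁c₁T₁ + m₂c₂T₂)/(m₁c₁ + m₂c₂) = 1006.4 K.
ΔS₁ = m₁c₁ ln(T_f/T₁) = 187.854 × ln(1006.4/1030) = -4.3582 J/K.
ΔS₂ = m₂c₂ ln(T_f/T₂) = 42.108 × ln(1006.4/901) = 4.6575 J/K.
ΔS_total = -4.3582 + 4.6575 = 0.299 J/K.

ΔS_total = 0.299 J/K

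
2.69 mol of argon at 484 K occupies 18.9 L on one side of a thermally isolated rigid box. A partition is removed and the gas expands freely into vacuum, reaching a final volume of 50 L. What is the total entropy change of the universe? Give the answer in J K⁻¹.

ΔS_universe = 21.8 J/K

For an ideal gas in free expansion Q = 0 and W = 0, so T is unchanged.
Entropy is a state function; using a reversible isothermal path, ΔS_gas = nR ln(V₂/V₁) = 2.69 × 8.314 × ln(50/18.9) = 21.8 J/K.
The insulated surroundings exchange no heat, so ΔS_surr = 0 and ΔS_universe = ΔS_gas.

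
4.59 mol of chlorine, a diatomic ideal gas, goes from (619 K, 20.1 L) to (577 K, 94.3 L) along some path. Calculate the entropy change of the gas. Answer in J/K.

Entropy is a state function: ΔS = nC_V ln(T₂/T₁) + nR ln(V₂/V₁), with C_V = 5R/2 = 20.79 J mol⁻¹ K⁻¹ for a diatomic ideal gas.
ΔS = 4.59 × [20.79 × ln(577/619) + 8.314 × ln(94.3/20.1)] = 52.3 J/K.

ΔS = 52.3 J/K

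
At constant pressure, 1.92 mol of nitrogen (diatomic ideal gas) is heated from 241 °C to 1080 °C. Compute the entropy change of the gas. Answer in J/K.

ΔS = 54.1 J/K

In kelvin: T₁ = 514.15 K, T₂ = 1353.15 K. At constant pressure, ΔS = nC_p ln(T₂/T₁) with C_p = 7R/2 = 29.1 J mol⁻¹ K⁻¹.
ΔS = 1.92 × 29.1 × ln(1353.15/514.15) = 54.1 J/K.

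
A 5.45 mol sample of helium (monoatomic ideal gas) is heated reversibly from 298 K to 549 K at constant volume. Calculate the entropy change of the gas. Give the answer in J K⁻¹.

ΔS = 41.5 J/K

At constant volume, ΔS = nC_V ln(T₂/T₁) with C_V = 3R/2 = 12.47 J mol⁻¹ K⁻¹.
ΔS = 5.45 × 12.47 × ln(549/298) = 41.5 J/K.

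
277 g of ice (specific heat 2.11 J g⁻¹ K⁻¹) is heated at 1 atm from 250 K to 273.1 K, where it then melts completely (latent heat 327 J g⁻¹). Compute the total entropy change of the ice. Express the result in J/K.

ΔS = 383 J/K

Warming step: ΔS₁ = m c ln(T_tr/T_i) = 277 × 2.11 × ln(273.1/250) = 51.65 J/K.
Phase change: ΔS₂ = +mL/T_tr = 277 × 327 / 273.1 = 331.7 J/K.
ΔS_total = (51.65) + (331.7) = 383 J/K.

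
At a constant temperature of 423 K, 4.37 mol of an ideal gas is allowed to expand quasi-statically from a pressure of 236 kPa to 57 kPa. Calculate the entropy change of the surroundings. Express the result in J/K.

ΔS_surr = -51.6 J/K

For an isothermal ideal gas ΔS_gas = nR ln(P₁/P₂) = 4.37 × 8.314 × ln(236/57) = 51.6 J/K.
The process is reversible, so ΔS_surr = −ΔS_gas = -51.6 J/K and ΔS_universe = 0.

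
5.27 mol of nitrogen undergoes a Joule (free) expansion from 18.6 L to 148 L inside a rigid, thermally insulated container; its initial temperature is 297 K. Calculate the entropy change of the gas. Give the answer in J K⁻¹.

No heat is exchanged and no work is done, so the ideal-gas temperature stays constant.
Entropy is a state function; using a reversible isothermal path, ΔS_gas = nR ln(V₂/V₁) = 5.27 × 8.314 × ln(148/18.6) = 90.9 J/K.

ΔS_gas = 90.9 J/K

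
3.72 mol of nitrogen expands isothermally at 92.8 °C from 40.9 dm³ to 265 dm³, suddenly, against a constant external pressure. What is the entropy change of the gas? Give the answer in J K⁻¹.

Entropy is a state function, so ΔS_gas depends only on the end states.
For an isothermal ideal gas ΔS_gas = nR ln(V₂/V₁) = 3.72 × 8.314 × ln(265/40.9) = 57.8 J/K.

ΔS_gas = 57.8 J/K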